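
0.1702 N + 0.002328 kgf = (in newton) 0.193. Check: 0.1702 N is already in N. 1 kgf = 9.80665 N, so 0.002328 kgf = 0.002328 * 9.80665 = 0.022829881 N. Sum: 0.1702 + 0.022829881 = 0.19302988 N. 0.19302988 N = 0.19302988 newton ≈ 0.193 newton (4 s.f.).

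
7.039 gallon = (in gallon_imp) 5.861. Check: 1 gallon = 0.0037854118 m^3, so 7.039 gallon = 7.039 * 0.0037854118 = 0.026645514 m^3. 1 gallon_imp = 0.00454609 m^3, so 0.026645514 m^3 = 0.026645514 / 0.00454609 = 5.8611936 gallon_imp ≈ 5.861 gallon_imp (4 s.f.).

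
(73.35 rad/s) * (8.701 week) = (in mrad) 3.86e+11. Check: 73.35 rad/s is already in rad/s. 1 week = 604800 s, so 8.701 week = 8.701 * 604800 = 5262364.8 s. Combine: 73.35 rad/s * 5262364.8 s = 3.8599446e+08 rad. 1 mrad = 0.001 rad, so 3.8599446e+08 rad = 3.8599446e+08 / 0.001 = 3.8599446e+11 mrad ≈ 3.86e+11 mrad (4 s.f.).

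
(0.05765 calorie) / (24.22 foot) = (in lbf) 0.007345. Check: 1 calorie = 4.184 J, so 0.05765 calorie = 0.05765 * 4.184 = 0.2412076 J. 1 foot = 0.3048 m, so 24.22 foot = 24.22 * 0.3048 = 7.382256 m. Combine: 0.2412076 J / 7.382256 m = 0.032673968 N. 1 lbf = 4.4482216 N, so 0.032673968 N = 0.032673968 / 4.4482216 = 0.0073454003 lbf ≈ 0.007345 lbf (4 s.f.).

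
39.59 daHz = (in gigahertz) 1 daHz = 10 Hz, so 39.59 daHz = 39.59 * 10 = 395.9 Hz. 1 gigahertz = 1e+09 Hz, so 395.9 Hz = 395.9 / 1e+09 = 3.959e-07 gigahertz. Final answer: 3.959e-07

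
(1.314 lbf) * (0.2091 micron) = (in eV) 7.628e+12. Check: 1 lbf = 4.4482216 N, so 1.314 lbf = 1.314 * 4.4482216 = 5.8449632 N. 1 micron = 1e-06 m, so 0.2091 micron = 0.2091 * 1e-06 = 2.091e-07 m. Combine: 5.8449632 N * 2.091e-07 m = 1.2221818e-06 J. 1 eV = 1.6021766e-19 J, so 1.2221818e-06 J = 1.2221818e-06 / 1.6021766e-19 = 7.6282588e+12 eV ≈ 7.628e+12 eV (4 s.f.).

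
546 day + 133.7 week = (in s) 1 day = 86400 s, so 546 day = 546 * 86400 = 47174400 s. 1 week = 604800 s, so 133.7 week = 133.7 * 604800 = 80861760 s. Sum: 47174400 + 80861760 = 1.2803616e+08 s. Result: 1.2803616e+08 s ≈ 1.28e+08 s (4 s.f.). Final answer: 1.28e+08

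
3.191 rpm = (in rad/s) 1 rpm = 0.10471976 rad/s, so 3.191 rpm = 3.191 * 0.10471976 = 0.33416074 rad/s. Result: 0.33416074 rad/s ≈ 0.3342 rad/s (4 s.f.). Final answer: 0.3342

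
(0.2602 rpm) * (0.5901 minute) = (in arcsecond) 1 rpm = 0.10471976 rad/s, so 0.2602 rpm = 0.2602 * 0.10471976 = 0.02724808 rad/s. 1 minute = 60 s, so 0.5901 minute = 0.5901 * 60 = 35.406 s. Combine: 0.02724808 rad/s * 35.406 s = 0.96474553 rad. 1 arcsecond = 4.8481368e-06 rad, so 0.96474553 rad = 0.96474553 / 4.8481368e-06 = 198993.05 arcsecond ≈ 1.99e+05 arcsecond (4 s.f.). Final answer: 1.99e+05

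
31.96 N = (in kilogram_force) 1 kilogram_force = 9.80665 N, so 31.96 N = 31.96 / 9.80665 = 3.259013 kilogram_force ≈ 3.259 kilogram_force (4 s.f.). Final answer: 3.259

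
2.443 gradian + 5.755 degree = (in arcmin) 477.2. Check: 1 gradian = 0.015707963 rad, so 2.443 gradian = 2.443 * 0.015707963 = 0.038374554 rad. 1 degree = 0.017453293 rad, so 5.755 degree = 5.755 * 0.017453293 = 0.1004437 rad. Sum: 0.038374554 + 0.1004437 = 0.13881825 rad. 1 arcmin = 0.00029088821 rad, so 0.13881825 rad = 0.13881825 / 0.00029088821 = 477.222 arcmin ≈ 477.2 arcmin (4 s.f.).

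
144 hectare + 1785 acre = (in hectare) 1 hectare = 10000 m^2, so 144 hectare = 144 * 10000 = 1440000 m^2. 1 acre = 4046.8564 m^2, so 1785 acre = 1785 * 4046.8564 = 7223638.7 m^2. Sum: 1440000 + 7223638.7 = 8663638.7 m^2. 1 hectare = 10000 m^2, so 8663638.7 m^2 = 8663638.7 / 10000 = 866.36387 hectare ≈ 866.4 hectare (4 s.f.). Final answer: 866.4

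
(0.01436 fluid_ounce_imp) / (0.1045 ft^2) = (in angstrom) 4.203e+05. Check: 1 fluid_ounce_imp = 2.8413063e-05 m^3, so 0.01436 fluid_ounce_imp = 0.01436 * 2.8413063e-05 = 4.0801158e-07 m^3. 1 ft^2 = 0.09290304 m^2, so 0.1045 ft^2 = 0.1045 * 0.09290304 = 0.0097083677 m^2. Combine: 4.0801158e-07 m^3 / 0.0097083677 m^2 = 4.2026795e-05 m. 1 angstrom = 1e-10 m, so 4.2026795e-05 m = 4.2026795e-05 / 1e-10 = 420267.95 angstrom ≈ 4.203e+05 angstrom (4 s.f.).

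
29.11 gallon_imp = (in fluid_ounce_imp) 1 gallon_imp = 0.00454609 m^3, so 29.11 gallon_imp = 29.11 * 0.00454609 = 0.13233668 m^3. 1 fluid_ounce_imp = 2.8413063e-05 m^3, so 0.13233668 m^3 = 0.13233668 / 2.8413063e-05 = 4657.6 fluid_ounce_imp ≈ 4658 fluid_ounce_imp (4 s.f.). Final answer: 4658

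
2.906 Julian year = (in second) 1 Julian year = 31557600 s, so 2.906 Julian year = 2.906 * 31557600 = 91706386 s. 91706386 s = 91706386 second ≈ 9.171e+07 second (4 s.f.). Final answer: 9.171e+07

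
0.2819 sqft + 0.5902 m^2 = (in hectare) 1 sqft = 0.09290304 m^2, so 0.2819 sqft = 0.2819 * 0.09290304 = 0.026189367 m^2. 0.5902 m^2 is already in m^2. Sum: 0.026189367 + 0.5902 = 0.61638937 m^2. 1 hectare = 10000 m^2, so 0.61638937 m^2 = 0.61638937 / 10000 = 6.1638937e-05 hectare ≈ 6.164e-05 hectare (4 s.f.). Final answer: 6.164e-05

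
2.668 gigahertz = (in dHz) 1 gigahertz = 1e+09 Hz, so 2.668 gigahertz = 2.668 * 1e+09 = 2.668e+09 Hz. 1 dHz = 0.1 Hz, so 2.668e+09 Hz = 2.668e+09 / 0.1 = 2.668e+10 dHz. Final answer: 2.668e+10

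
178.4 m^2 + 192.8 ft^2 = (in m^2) 196.3. Check: 178.4 m^2 is already in m^2. 1 ft^2 = 0.09290304 m^2, so 192.8 ft^2 = 192.8 * 0.09290304 = 17.911706 m^2. Sum: 178.4 + 17.911706 = 196.31171 m^2. Result: 196.31171 m^2 ≈ 196.3 m^2 (4 s.f.).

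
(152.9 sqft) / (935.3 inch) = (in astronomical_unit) 3.997e-12. Check: 1 sqft = 0.09290304 m^2, so 152.9 sqft = 152.9 * 0.09290304 = 14.204875 m^2. 1 inch = 0.0254 m, so 935.3 inch = 935.3 * 0.0254 = 23.75662 m. Combine: 14.204875 m^2 / 23.75662 m = 0.59793333 m. 1 astronomical_unit = 1.4959787e+11 m, so 0.59793333 m = 0.59793333 / 1.4959787e+11 = 3.9969374e-12 astronomical_unit ≈ 3.997e-12 astronomical_unit (4 s.f.).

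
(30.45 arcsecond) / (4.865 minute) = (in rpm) 4.829e-06. Check: 1 arcsecond = 4.8481368e-06 rad, so 30.45 arcsecond = 30.45 * 4.8481368e-06 = 0.00014762577 rad. 1 minute = 60 s, so 4.865 minute = 4.865 * 60 = 291.9 s. Combine: 0.00014762577 rad / 291.9 s = 5.0574089e-07 rad/s. 1 rpm = 0.10471976 rad/s, so 5.0574089e-07 rad/s = 5.0574089e-07 / 0.10471976 = 4.8294698e-06 rpm ≈ 4.829e-06 rpm (4 s.f.).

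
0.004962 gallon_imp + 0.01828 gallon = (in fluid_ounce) 3.103. Check: 1 gallon_imp = 0.00454609 m^3, so 0.004962 gallon_imp = 0.004962 * 0.00454609 = 2.2557699e-05 m^3. 1 gallon = 0.0037854118 m^3, so 0.01828 gallon = 0.01828 * 0.0037854118 = 6.9197327e-05 m^3. Sum: 2.2557699e-05 + 6.9197327e-05 = 9.1755026e-05 m^3. 1 fluid_ounce = 2.957353e-05 m^3, so 9.1755026e-05 m^3 = 9.1755026e-05 / 2.957353e-05 = 3.1026065 fluid_ounce ≈ 3.103 fluid_ounce (4 s.f.).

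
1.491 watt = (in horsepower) 0.001999. Check: 1.491 watt = 1.491 W. 1 horsepower = 745.69987 W, so 1.491 W = 1.491 / 745.69987 = 0.0019994639 horsepower ≈ 0.001999 horsepower (4 s.f.).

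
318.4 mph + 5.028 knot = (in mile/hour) 1 mph = 0.44704 m/s, so 318.4 mph = 318.4 * 0.44704 = 142.33754 m/s. 1 knot = 0.51444444 m/s, so 5.028 knot = 5.028 * 0.51444444 = 2.5866267 m/s. Sum: 142.33754 + 2.5866267 = 144.92416 m/s. 1 mile/hour = 0.44704 m/s, so 144.92416 m/s = 144.92416 / 0.44704 = 324.18612 mile/hour ≈ 324.2 mile/hour (4 s.f.). Final answer: 324.2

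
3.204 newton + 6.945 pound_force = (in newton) 34.1. Check: 3.204 newton = 3.204 N. 1 pound_force = 4.4482216 N, so 6.945 pound_force = 6.945 * 4.4482216 = 30.892899 N. Sum: 3.204 + 30.892899 = 34.096899 N. 34.096899 N = 34.096899 newton ≈ 34.1 newton (4 s.f.).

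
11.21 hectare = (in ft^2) 1 hectare = 10000 m^2, so 11.21 hectare = 11.21 * 10000 = 112100 m^2. 1 ft^2 = 0.09290304 m^2, so 112100 m^2 = 112100 / 0.09290304 = 1206634.4 ft^2 ≈ 1.207e+06 ft^2 (4 s.f.). Final answer: 1.207e+06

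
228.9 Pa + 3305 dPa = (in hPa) 228.9 Pa is already in Pa. 1 dPa = 0.1 Pa, so 3305 dPa = 3305 * 0.1 = 330.5 Pa. Sum: 228.9 + 330.5 = 559.4 Pa. 1 hPa = 100 Pa, so 559.4 Pa = 559.4 / 100 = 5.594 hPa. Final answer: 5.594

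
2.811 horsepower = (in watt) 2096. Check: 1 horsepower = 745.69987 W, so 2.811 horsepower = 2.811 * 745.69987 = 2096.1623 W. 2096.1623 W = 2096.1623 watt ≈ 2096 watt (4 s.f.).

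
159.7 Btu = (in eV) 1.052e+24. Check: 1 Btu = 1055.0559 J, so 159.7 Btu = 159.7 * 1055.0559 = 168492.42 J. 1 eV = 1.6021766e-19 J, so 168492.42 J = 168492.42 / 1.6021766e-19 = 1.051647e+24 eV ≈ 1.052e+24 eV (4 s.f.).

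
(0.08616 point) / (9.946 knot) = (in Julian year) 1.882e-13. Check: 1 point = 0.00035277778 m, so 0.08616 point = 0.08616 * 0.00035277778 = 3.0395333e-05 m. 1 knot = 0.51444444 m/s, so 9.946 knot = 9.946 * 0.51444444 = 5.1166644 m/s. Combine: 3.0395333e-05 m / 5.1166644 m/s = 5.9404586e-06 s. 1 Julian year = 31557600 s, so 5.9404586e-06 s = 5.9404586e-06 / 31557600 = 1.8824177e-13 Julian year ≈ 1.882e-13 Julian year (4 s.f.).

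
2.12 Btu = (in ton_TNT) 5.346e-07. Check: 1 Btu = 1055.0559 J, so 2.12 Btu = 2.12 * 1055.0559 = 2236.7184 J. 1 ton_TNT = 4.184e+09 J, so 2236.7184 J = 2236.7184 / 4.184e+09 = 5.3458853e-07 ton_TNT ≈ 5.346e-07 ton_TNT (4 s.f.).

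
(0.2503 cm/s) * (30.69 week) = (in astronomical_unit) 3.106e-07. Check: 1 cm/s = 0.01 m/s, so 0.2503 cm/s = 0.2503 * 0.01 = 0.002503 m/s. 1 week = 604800 s, so 30.69 week = 30.69 * 604800 = 18561312 s. Combine: 0.002503 m/s * 18561312 s = 46458.964 m. 1 astronomical_unit = 1.4959787e+11 m, so 46458.964 m = 46458.964 / 1.4959787e+11 = 3.1055899e-07 astronomical_unit ≈ 3.106e-07 astronomical_unit (4 s.f.).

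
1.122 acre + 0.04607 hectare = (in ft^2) 1 acre = 4046.8564 m^2, so 1.122 acre = 1.122 * 4046.8564 = 4540.5729 m^2. 1 hectare = 10000 m^2, so 0.04607 hectare = 0.04607 * 10000 = 460.7 m^2. Sum: 4540.5729 + 460.7 = 5001.2729 m^2. 1 ft^2 = 0.09290304 m^2, so 5001.2729 m^2 = 5001.2729 / 0.09290304 = 53833.254 ft^2 ≈ 5.383e+04 ft^2 (4 s.f.). Final answer: 5.383e+04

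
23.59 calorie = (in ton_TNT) 2.359e-08. Check: 1 calorie = 4.184 J, so 23.59 calorie = 23.59 * 4.184 = 98.70056 J. 1 ton_TNT = 4.184e+09 J, so 98.70056 J = 98.70056 / 4.184e+09 = 2.359e-08 ton_TNT.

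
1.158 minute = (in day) 0.0008042. Check: 1 minute = 60 s, so 1.158 minute = 1.158 * 60 = 69.48 s. 1 day = 86400 s, so 69.48 s = 69.48 / 86400 = 0.00080416667 day ≈ 0.0008042 day (4 s.f.).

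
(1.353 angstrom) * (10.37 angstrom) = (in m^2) 1.403e-19. Check: 1 angstrom = 1e-10 m, so 1.353 angstrom = 1.353 * 1e-10 = 1.353e-10 m. 1 angstrom = 1e-10 m, so 10.37 angstrom = 10.37 * 1e-10 = 1.037e-09 m. Combine: 1.353e-10 m * 1.037e-09 m = 1.403061e-19 m^2. Result: 1.403061e-19 m^2 ≈ 1.403e-19 m^2 (4 s.f.).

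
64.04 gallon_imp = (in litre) 291.1. Check: 1 gallon_imp = 0.00454609 m^3, so 64.04 gallon_imp = 64.04 * 0.00454609 = 0.2911316 m^3. 1 litre = 0.001 m^3, so 0.2911316 m^3 = 0.2911316 / 0.001 = 291.1316 litre ≈ 291.1 litre (4 s.f.).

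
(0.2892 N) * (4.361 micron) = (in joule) 1.261e-06. Check: 0.2892 N is already in N. 1 micron = 1e-06 m, so 4.361 micron = 4.361 * 1e-06 = 4.361e-06 m. Combine: 0.2892 N * 4.361e-06 m = 1.2612012e-06 J. 1.2612012e-06 J = 1.2612012e-06 joule ≈ 1.261e-06 joule (4 s.f.).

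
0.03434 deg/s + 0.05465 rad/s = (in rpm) 0.5276. Check: 1 deg/s = 0.017453293 rad/s, so 0.03434 deg/s = 0.03434 * 0.017453293 = 0.00059934607 rad/s. 0.05465 rad/s is already in rad/s. Sum: 0.00059934607 + 0.05465 = 0.055249346 rad/s. 1 rpm = 0.10471976 rad/s, so 0.055249346 rad/s = 0.055249346 / 0.10471976 = 0.52759239 rpm ≈ 0.5276 rpm (4 s.f.).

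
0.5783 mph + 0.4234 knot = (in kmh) 1.715. Check: 1 mph = 0.44704 m/s, so 0.5783 mph = 0.5783 * 0.44704 = 0.25852323 m/s. 1 knot = 0.51444444 m/s, so 0.4234 knot = 0.4234 * 0.51444444 = 0.21781578 m/s. Sum: 0.25852323 + 0.21781578 = 0.47633901 m/s. 1 kmh = 0.27777778 m/s, so 0.47633901 m/s = 0.47633901 / 0.27777778 = 1.7148204 kmh ≈ 1.715 kmh (4 s.f.).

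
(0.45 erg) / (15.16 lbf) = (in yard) 7.298e-10. Check: 1 erg = 1e-07 J, so 0.45 erg = 0.45 * 1e-07 = 4.5e-08 J. 1 lbf = 4.4482216 N, so 15.16 lbf = 15.16 * 4.4482216 = 67.43504 N. Combine: 4.5e-08 J / 67.43504 N = 6.6730887e-10 m. 1 yard = 0.9144 m, so 6.6730887e-10 m = 6.6730887e-10 / 0.9144 = 7.2977785e-10 yard ≈ 7.298e-10 yard (4 s.f.).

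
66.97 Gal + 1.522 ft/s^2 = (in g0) 0.1156. Check: 1 Gal = 0.01 m/s^2, so 66.97 Gal = 66.97 * 0.01 = 0.6697 m/s^2. 1 ft/s^2 = 0.3048 m/s^2, so 1.522 ft/s^2 = 1.522 * 0.3048 = 0.4639056 m/s^2. Sum: 0.6697 + 0.4639056 = 1.1336056 m/s^2. 1 g0 = 9.80665 m/s^2, so 1.1336056 m/s^2 = 1.1336056 / 9.80665 = 0.1155956 g0 ≈ 0.1156 g0 (4 s.f.).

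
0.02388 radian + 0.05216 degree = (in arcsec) 0.02388 radian = 0.02388 rad. 1 degree = 0.017453293 rad, so 0.05216 degree = 0.05216 * 0.017453293 = 0.00091036374 rad. Sum: 0.02388 + 0.00091036374 = 0.024790364 rad. 1 arcsec = 4.8481368e-06 rad, so 0.024790364 rad = 0.024790364 / 4.8481368e-06 = 5113.3796 arcsec ≈ 5113 arcsec (4 s.f.). Final answer: 5113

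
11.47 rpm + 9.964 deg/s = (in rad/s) 1.375. Check: 1 rpm = 0.10471976 rad/s, so 11.47 rpm = 11.47 * 0.10471976 = 1.2011356 rad/s. 1 deg/s = 0.017453293 rad/s, so 9.964 deg/s = 9.964 * 0.017453293 = 0.17390461 rad/s. Sum: 1.2011356 + 0.17390461 = 1.3750402 rad/s. Result: 1.3750402 rad/s ≈ 1.375 rad/s (4 s.f.).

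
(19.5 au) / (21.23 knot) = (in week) 1 au = 1.4959787e+11 m, so 19.5 au = 19.5 * 1.4959787e+11 = 2.9171585e+12 m. 1 knot = 0.51444444 m/s, so 21.23 knot = 21.23 * 0.51444444 = 10.921656 m/s. Combine: 2.9171585e+12 m / 10.921656 m/s = 2.6709856e+11 s. 1 week = 604800 s, so 2.6709856e+11 s = 2.6709856e+11 / 604800 = 441631.22 week ≈ 4.416e+05 week (4 s.f.). Final answer: 4.416e+05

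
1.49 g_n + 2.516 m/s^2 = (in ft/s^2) 56.19. Check: 1 g_n = 9.80665 m/s^2, so 1.49 g_n = 1.49 * 9.80665 = 14.611908 m/s^2. 2.516 m/s^2 is already in m/s^2. Sum: 14.611908 + 2.516 = 17.127908 m/s^2. 1 ft/s^2 = 0.3048 m/s^2, so 17.127908 m/s^2 = 17.127908 / 0.3048 = 56.193926 ft/s^2 ≈ 56.19 ft/s^2 (4 s.f.).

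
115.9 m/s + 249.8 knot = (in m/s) 115.9 m/s is already in m/s. 1 knot = 0.51444444 m/s, so 249.8 knot = 249.8 * 0.51444444 = 128.50822 m/s. Sum: 115.9 + 128.50822 = 244.40822 m/s. Result: 244.40822 m/s ≈ 244.4 m/s (4 s.f.). Final answer: 244.4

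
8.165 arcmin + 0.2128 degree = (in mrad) 1 arcmin = 0.00029088821 rad, so 8.165 arcmin = 8.165 * 0.00029088821 = 0.0023751022 rad. 1 degree = 0.017453293 rad, so 0.2128 degree = 0.2128 * 0.017453293 = 0.0037140606 rad. Sum: 0.0023751022 + 0.0037140606 = 0.0060891629 rad. 1 mrad = 0.001 rad, so 0.0060891629 rad = 0.0060891629 / 0.001 = 6.0891629 mrad ≈ 6.089 mrad (4 s.f.). Final answer: 6.089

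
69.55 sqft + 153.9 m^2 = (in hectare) 0.01604. Check: 1 sqft = 0.09290304 m^2, so 69.55 sqft = 69.55 * 0.09290304 = 6.4614064 m^2. 153.9 m^2 is already in m^2. Sum: 6.4614064 + 153.9 = 160.36141 m^2. 1 hectare = 10000 m^2, so 160.36141 m^2 = 160.36141 / 10000 = 0.016036141 hectare ≈ 0.01604 hectare (4 s.f.).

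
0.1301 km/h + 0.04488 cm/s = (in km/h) 1 km/h = 0.27777778 m/s, so 0.1301 km/h = 0.1301 * 0.27777778 = 0.036138889 m/s. 1 cm/s = 0.01 m/s, so 0.04488 cm/s = 0.04488 * 0.01 = 0.0004488 m/s. Sum: 0.036138889 + 0.0004488 = 0.036587689 m/s. 1 km/h = 0.27777778 m/s, so 0.036587689 m/s = 0.036587689 / 0.27777778 = 0.13171568 km/h ≈ 0.1317 km/h (4 s.f.). Final answer: 0.1317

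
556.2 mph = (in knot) 483.3. Check: 1 mph = 0.44704 m/s, so 556.2 mph = 556.2 * 0.44704 = 248.64365 m/s. 1 knot = 0.51444444 m/s, so 248.64365 m/s = 248.64365 / 0.51444444 = 483.32459 knot ≈ 483.3 knot (4 s.f.).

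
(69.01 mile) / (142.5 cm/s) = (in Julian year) 1 mile = 1609.344 m, so 69.01 mile = 69.01 * 1609.344 = 111060.83 m. 1 cm/s = 0.01 m/s, so 142.5 cm/s = 142.5 * 0.01 = 1.425 m/s. Combine: 111060.83 m / 1.425 m/s = 77937.424 s. 1 Julian year = 31557600 s, so 77937.424 s = 77937.424 / 31557600 = 0.0024696879 Julian year ≈ 0.00247 Julian year (4 s.f.). Final answer: 0.00247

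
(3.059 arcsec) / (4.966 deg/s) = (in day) 1.98e-09. Check: 1 arcsec = 4.8481368e-06 rad, so 3.059 arcsec = 3.059 * 4.8481368e-06 = 1.4830451e-05 rad. 1 deg/s = 0.017453293 rad/s, so 4.966 deg/s = 4.966 * 0.017453293 = 0.086673051 rad/s. Combine: 1.4830451e-05 rad / 0.086673051 rad/s = 0.00017110798 s. 1 day = 86400 s, so 0.00017110798 s = 0.00017110798 / 86400 = 1.9804164e-09 day ≈ 1.98e-09 day (4 s.f.).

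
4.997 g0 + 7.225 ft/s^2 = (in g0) 5.222. Check: 1 g0 = 9.80665 m/s^2, so 4.997 g0 = 4.997 * 9.80665 = 49.00383 m/s^2. 1 ft/s^2 = 0.3048 m/s^2, so 7.225 ft/s^2 = 7.225 * 0.3048 = 2.20218 m/s^2. Sum: 49.00383 + 2.20218 = 51.20601 m/s^2. 1 g0 = 9.80665 m/s^2, so 51.20601 m/s^2 = 51.20601 / 9.80665 = 5.2215599 g0 ≈ 5.222 g0 (4 s.f.).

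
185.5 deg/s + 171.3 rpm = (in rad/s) 21.18. Check: 1 deg/s = 0.017453293 rad/s, so 185.5 deg/s = 185.5 * 0.017453293 = 3.2375858 rad/s. 1 rpm = 0.10471976 rad/s, so 171.3 rpm = 171.3 * 0.10471976 = 17.938494 rad/s. Sum: 3.2375858 + 17.938494 = 21.17608 rad/s. Result: 21.17608 rad/s ≈ 21.18 rad/s (4 s.f.).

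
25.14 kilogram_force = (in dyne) 2.465e+07. Check: 1 kilogram_force = 9.80665 N, so 25.14 kilogram_force = 25.14 * 9.80665 = 246.53918 N. 1 dyne = 1e-05 N, so 246.53918 N = 246.53918 / 1e-05 = 24653918 dyne ≈ 2.465e+07 dyne (4 s.f.).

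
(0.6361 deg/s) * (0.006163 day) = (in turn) 1 deg/s = 0.017453293 rad/s, so 0.6361 deg/s = 0.6361 * 0.017453293 = 0.011102039 rad/s. 1 day = 86400 s, so 0.006163 day = 0.006163 * 86400 = 532.4832 s. Combine: 0.011102039 rad/s * 532.4832 s = 5.9116495 rad. 1 turn = 6.2831853 rad, so 5.9116495 rad = 5.9116495 / 6.2831853 = 0.94086823 turn ≈ 0.9409 turn (4 s.f.). Final answer: 0.9409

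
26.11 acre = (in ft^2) 1 acre = 4046.8564 m^2, so 26.11 acre = 26.11 * 4046.8564 = 105663.42 m^2. 1 ft^2 = 0.09290304 m^2, so 105663.42 m^2 = 105663.42 / 0.09290304 = 1137351.6 ft^2 ≈ 1.137e+06 ft^2 (4 s.f.). Final answer: 1.137e+06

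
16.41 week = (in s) 1 week = 604800 s, so 16.41 week = 16.41 * 604800 = 9924768 s. Result: 9924768 s ≈ 9.925e+06 s (4 s.f.). Final answer: 9.925e+06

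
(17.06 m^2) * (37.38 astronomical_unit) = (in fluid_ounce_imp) 17.06 m^2 is already in m^2. 1 astronomical_unit = 1.4959787e+11 m, so 37.38 astronomical_unit = 37.38 * 1.4959787e+11 = 5.5919684e+12 m. Combine: 17.06 m^2 * 5.5919684e+12 m = 9.5398981e+13 m^3. 1 fluid_ounce_imp = 2.8413063e-05 m^3, so 9.5398981e+13 m^3 = 9.5398981e+13 / 2.8413063e-05 = 3.3575747e+18 fluid_ounce_imp ≈ 3.358e+18 fluid_ounce_imp (4 s.f.). Final answer: 3.358e+18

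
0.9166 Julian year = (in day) 334.8. Check: 1 Julian year = 31557600 s, so 0.9166 Julian year = 0.9166 * 31557600 = 28925696 s. 1 day = 86400 s, so 28925696 s = 28925696 / 86400 = 334.78815 day ≈ 334.8 day (4 s.f.).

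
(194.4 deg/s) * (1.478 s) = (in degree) 1 deg/s = 0.017453293 rad/s, so 194.4 deg/s = 194.4 * 0.017453293 = 3.3929201 rad/s. 1.478 s is already in s. Combine: 3.3929201 rad/s * 1.478 s = 5.0147359 rad. 1 degree = 0.017453293 rad, so 5.0147359 rad = 5.0147359 / 0.017453293 = 287.3232 degree ≈ 287.3 degree (4 s.f.). Final answer: 287.3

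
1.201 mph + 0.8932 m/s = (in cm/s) 1 mph = 0.44704 m/s, so 1.201 mph = 1.201 * 0.44704 = 0.53689504 m/s. 0.8932 m/s is already in m/s. Sum: 0.53689504 + 0.8932 = 1.430095 m/s. 1 cm/s = 0.01 m/s, so 1.430095 m/s = 1.430095 / 0.01 = 143.0095 cm/s ≈ 143 cm/s (4 s.f.). Final answer: 143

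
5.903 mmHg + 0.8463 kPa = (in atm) 1 mmHg = 133.32237 Pa, so 5.903 mmHg = 5.903 * 133.32237 = 787.00194 Pa. 1 kPa = 1000 Pa, so 0.8463 kPa = 0.8463 * 1000 = 846.3 Pa. Sum: 787.00194 + 846.3 = 1633.3019 Pa. 1 atm = 101325 Pa, so 1633.3019 Pa = 1633.3019 / 101325 = 0.016119437 atm ≈ 0.01612 atm (4 s.f.). Final answer: 0.01612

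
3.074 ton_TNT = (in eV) 1 ton_TNT = 4.184e+09 J, so 3.074 ton_TNT = 3.074 * 4.184e+09 = 1.2861616e+10 J. 1 eV = 1.6021766e-19 J, so 1.2861616e+10 J = 1.2861616e+10 / 1.6021766e-19 = 8.0275893e+28 eV ≈ 8.028e+28 eV (4 s.f.). Final answer: 8.028e+28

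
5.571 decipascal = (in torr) 0.004179. Check: 1 decipascal = 0.1 Pa, so 5.571 decipascal = 5.571 * 0.1 = 0.5571 Pa. 1 torr = 133.32237 Pa, so 0.5571 Pa = 0.5571 / 133.32237 = 0.0041785936 torr ≈ 0.004179 torr (4 s.f.).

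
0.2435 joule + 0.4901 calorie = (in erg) 2.294e+07. Check: 0.2435 joule = 0.2435 J. 1 calorie = 4.184 J, so 0.4901 calorie = 0.4901 * 4.184 = 2.0505784 J. Sum: 0.2435 + 2.0505784 = 2.2940784 J. 1 erg = 1e-07 J, so 2.2940784 J = 2.2940784 / 1e-07 = 22940784 erg ≈ 2.294e+07 erg (4 s.f.).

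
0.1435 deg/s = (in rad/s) 0.002505. Check: 1 deg/s = 0.017453293 rad/s, so 0.1435 deg/s = 0.1435 * 0.017453293 = 0.0025045475 rad/s. Result: 0.0025045475 rad/s ≈ 0.002505 rad/s (4 s.f.).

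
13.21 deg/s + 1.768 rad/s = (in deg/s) 114.5. Check: 1 deg/s = 0.017453293 rad/s, so 13.21 deg/s = 13.21 * 0.017453293 = 0.23055799 rad/s. 1.768 rad/s is already in rad/s. Sum: 0.23055799 + 1.768 = 1.998558 rad/s. 1 deg/s = 0.017453293 rad/s, so 1.998558 rad/s = 1.998558 / 0.017453293 = 114.50894 deg/s ≈ 114.5 deg/s (4 s.f.).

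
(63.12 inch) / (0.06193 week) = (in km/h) 1 inch = 0.0254 m, so 63.12 inch = 63.12 * 0.0254 = 1.603248 m. 1 week = 604800 s, so 0.06193 week = 0.06193 * 604800 = 37455.264 s. Combine: 1.603248 m / 37455.264 s = 4.2804344e-05 m/s. 1 km/h = 0.27777778 m/s, so 4.2804344e-05 m/s = 4.2804344e-05 / 0.27777778 = 0.00015409564 km/h ≈ 0.0001541 km/h (4 s.f.). Final answer: 0.0001541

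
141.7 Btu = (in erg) 1.495e+12. Check: 1 Btu = 1055.0559 J, so 141.7 Btu = 141.7 * 1055.0559 = 149501.41 J. 1 erg = 1e-07 J, so 149501.41 J = 149501.41 / 1e-07 = 1.4950141e+12 erg ≈ 1.495e+12 erg (4 s.f.).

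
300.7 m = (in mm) 1 mm = 0.001 m, so 300.7 m = 300.7 / 0.001 = 300700 mm ≈ 3.007e+05 mm (4 s.f.). Final answer: 3.007e+05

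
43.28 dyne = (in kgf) 4.413e-05. Check: 1 dyne = 1e-05 N, so 43.28 dyne = 43.28 * 1e-05 = 0.0004328 N. 1 kgf = 9.80665 N, so 0.0004328 N = 0.0004328 / 9.80665 = 4.4133318e-05 kgf ≈ 4.413e-05 kgf (4 s.f.).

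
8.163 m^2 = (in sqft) 87.87. Check: 1 sqft = 0.09290304 m^2, so 8.163 m^2 = 8.163 / 0.09290304 = 87.865801 sqft ≈ 87.87 sqft (4 s.f.).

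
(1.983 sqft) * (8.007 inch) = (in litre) 1 sqft = 0.09290304 m^2, so 1.983 sqft = 1.983 * 0.09290304 = 0.18422673 m^2. 1 inch = 0.0254 m, so 8.007 inch = 8.007 * 0.0254 = 0.2033778 m. Combine: 0.18422673 m^2 * 0.2033778 m = 0.037467627 m^3. 1 litre = 0.001 m^3, so 0.037467627 m^3 = 0.037467627 / 0.001 = 37.467627 litre ≈ 37.47 litre (4 s.f.). Final answer: 37.47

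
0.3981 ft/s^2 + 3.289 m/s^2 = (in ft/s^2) 1 ft/s^2 = 0.3048 m/s^2, so 0.3981 ft/s^2 = 0.3981 * 0.3048 = 0.12134088 m/s^2. 3.289 m/s^2 is already in m/s^2. Sum: 0.12134088 + 3.289 = 3.4103409 m/s^2. 1 ft/s^2 = 0.3048 m/s^2, so 3.4103409 m/s^2 = 3.4103409 / 0.3048 = 11.188782 ft/s^2 ≈ 11.19 ft/s^2 (4 s.f.). Final answer: 11.19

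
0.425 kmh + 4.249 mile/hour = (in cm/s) 1 kmh = 0.27777778 m/s, so 0.425 kmh = 0.425 * 0.27777778 = 0.11805556 m/s. 1 mile/hour = 0.44704 m/s, so 4.249 mile/hour = 4.249 * 0.44704 = 1.899473 m/s. Sum: 0.11805556 + 1.899473 = 2.0175285 m/s. 1 cm/s = 0.01 m/s, so 2.0175285 m/s = 2.0175285 / 0.01 = 201.75285 cm/s ≈ 201.8 cm/s (4 s.f.). Final answer: 201.8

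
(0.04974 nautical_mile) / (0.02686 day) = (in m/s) 1 nautical_mile = 1852 m, so 0.04974 nautical_mile = 0.04974 * 1852 = 92.11848 m. 1 day = 86400 s, so 0.02686 day = 0.02686 * 86400 = 2320.704 s. Combine: 92.11848 m / 2320.704 s = 0.039694196 m/s. Result: 0.039694196 m/s ≈ 0.03969 m/s (4 s.f.). Final answer: 0.03969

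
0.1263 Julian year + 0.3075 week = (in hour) 1159. Check: 1 Julian year = 31557600 s, so 0.1263 Julian year = 0.1263 * 31557600 = 3985724.9 s. 1 week = 604800 s, so 0.3075 week = 0.3075 * 604800 = 185976 s. Sum: 3985724.9 + 185976 = 4171700.9 s. 1 hour = 3600 s, so 4171700.9 s = 4171700.9 / 3600 = 1158.8058 hour ≈ 1159 hour (4 s.f.).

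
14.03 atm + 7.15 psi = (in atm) 1 atm = 101325 Pa, so 14.03 atm = 14.03 * 101325 = 1421589.8 Pa. 1 psi = 6894.7573 Pa, so 7.15 psi = 7.15 * 6894.7573 = 49297.515 Pa. Sum: 1421589.8 + 49297.515 = 1470887.3 Pa. 1 atm = 101325 Pa, so 1470887.3 Pa = 1470887.3 / 101325 = 14.516529 atm ≈ 14.52 atm (4 s.f.). Final answer: 14.52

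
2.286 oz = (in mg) 1 oz = 0.028349523 kg, so 2.286 oz = 2.286 * 0.028349523 = 0.06480701 kg. 1 mg = 1e-06 kg, so 0.06480701 kg = 0.06480701 / 1e-06 = 64807.01 mg ≈ 6.481e+04 mg (4 s.f.). Final answer: 6.481e+04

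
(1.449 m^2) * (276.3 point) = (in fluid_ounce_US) 4776. Check: 1.449 m^2 is already in m^2. 1 point = 0.00035277778 m, so 276.3 point = 276.3 * 0.00035277778 = 0.0974725 m. Combine: 1.449 m^2 * 0.0974725 m = 0.14123765 m^3. 1 fluid_ounce_US = 2.957353e-05 m^3, so 0.14123765 m^3 = 0.14123765 / 2.957353e-05 = 4775.8132 fluid_ounce_US ≈ 4776 fluid_ounce_US (4 s.f.).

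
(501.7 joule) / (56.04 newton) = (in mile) 0.005563. Check: 501.7 joule = 501.7 J. 56.04 newton = 56.04 N. Combine: 501.7 J / 56.04 N = 8.9525339 m. 1 mile = 1609.344 m, so 8.9525339 m = 8.9525339 / 1609.344 = 0.0055628467 mile ≈ 0.005563 mile (4 s.f.).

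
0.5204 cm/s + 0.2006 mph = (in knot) 0.1844. Check: 1 cm/s = 0.01 m/s, so 0.5204 cm/s = 0.5204 * 0.01 = 0.005204 m/s. 1 mph = 0.44704 m/s, so 0.2006 mph = 0.2006 * 0.44704 = 0.089676224 m/s. Sum: 0.005204 + 0.089676224 = 0.094880224 m/s. 1 knot = 0.51444444 m/s, so 0.094880224 m/s = 0.094880224 / 0.51444444 = 0.1844324 knot ≈ 0.1844 knot (4 s.f.).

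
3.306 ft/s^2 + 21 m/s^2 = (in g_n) 2.244. Check: 1 ft/s^2 = 0.3048 m/s^2, so 3.306 ft/s^2 = 3.306 * 0.3048 = 1.0076688 m/s^2. 21 m/s^2 is already in m/s^2. Sum: 1.0076688 + 21 = 22.007669 m/s^2. 1 g_n = 9.80665 m/s^2, so 22.007669 m/s^2 = 22.007669 / 9.80665 = 2.2441577 g_n ≈ 2.244 g_n (4 s.f.).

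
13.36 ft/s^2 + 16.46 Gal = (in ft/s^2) 1 ft/s^2 = 0.3048 m/s^2, so 13.36 ft/s^2 = 13.36 * 0.3048 = 4.072128 m/s^2. 1 Gal = 0.01 m/s^2, so 16.46 Gal = 16.46 * 0.01 = 0.1646 m/s^2. Sum: 4.072128 + 0.1646 = 4.236728 m/s^2. 1 ft/s^2 = 0.3048 m/s^2, so 4.236728 m/s^2 = 4.236728 / 0.3048 = 13.900026 ft/s^2 ≈ 13.9 ft/s^2 (4 s.f.). Final answer: 13.9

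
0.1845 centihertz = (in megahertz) 1.845e-09. Check: 1 centihertz = 0.01 Hz, so 0.1845 centihertz = 0.1845 * 0.01 = 0.001845 Hz. 1 megahertz = 1000000 Hz, so 0.001845 Hz = 0.001845 / 1000000 = 1.845e-09 megahertz.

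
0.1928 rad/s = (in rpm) 1 rpm = 0.10471976 rad/s, so 0.1928 rad/s = 0.1928 / 0.10471976 = 1.8411044 rpm ≈ 1.841 rpm (4 s.f.). Final answer: 1.841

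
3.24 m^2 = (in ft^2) 1 ft^2 = 0.09290304 m^2, so 3.24 m^2 = 3.24 / 0.09290304 = 34.87507 ft^2 ≈ 34.88 ft^2 (4 s.f.). Final answer: 34.88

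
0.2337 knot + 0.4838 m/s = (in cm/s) 60.4. Check: 1 knot = 0.51444444 m/s, so 0.2337 knot = 0.2337 * 0.51444444 = 0.12022567 m/s. 0.4838 m/s is already in m/s. Sum: 0.12022567 + 0.4838 = 0.60402567 m/s. 1 cm/s = 0.01 m/s, so 0.60402567 m/s = 0.60402567 / 0.01 = 60.402567 cm/s ≈ 60.4 cm/s (4 s.f.).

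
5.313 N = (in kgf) 1 kgf = 9.80665 N, so 5.313 N = 5.313 / 9.80665 = 0.54177522 kgf ≈ 0.5418 kgf (4 s.f.). Final answer: 0.5418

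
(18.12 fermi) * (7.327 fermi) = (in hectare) 1.328e-32. Check: 1 fermi = 1e-15 m, so 18.12 fermi = 18.12 * 1e-15 = 1.812e-14 m. 1 fermi = 1e-15 m, so 7.327 fermi = 7.327 * 1e-15 = 7.327e-15 m. Combine: 1.812e-14 m * 7.327e-15 m = 1.3276524e-28 m^2. 1 hectare = 10000 m^2, so 1.3276524e-28 m^2 = 1.3276524e-28 / 10000 = 1.3276524e-32 hectare ≈ 1.328e-32 hectare (4 s.f.).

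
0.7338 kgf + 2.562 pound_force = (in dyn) 1 kgf = 9.80665 N, so 0.7338 kgf = 0.7338 * 9.80665 = 7.1961198 N. 1 pound_force = 4.4482216 N, so 2.562 pound_force = 2.562 * 4.4482216 = 11.396344 N. Sum: 7.1961198 + 11.396344 = 18.592464 N. 1 dyn = 1e-05 N, so 18.592464 N = 18.592464 / 1e-05 = 1859246.4 dyn ≈ 1.859e+06 dyn (4 s.f.). Final answer: 1.859e+06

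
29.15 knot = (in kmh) 1 knot = 0.51444444 m/s, so 29.15 knot = 29.15 * 0.51444444 = 14.996056 m/s. 1 kmh = 0.27777778 m/s, so 14.996056 m/s = 14.996056 / 0.27777778 = 53.9858 kmh ≈ 53.99 kmh (4 s.f.). Final answer: 53.99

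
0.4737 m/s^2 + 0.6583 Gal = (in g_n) 0.4737 m/s^2 is already in m/s^2. 1 Gal = 0.01 m/s^2, so 0.6583 Gal = 0.6583 * 0.01 = 0.006583 m/s^2. Sum: 0.4737 + 0.006583 = 0.480283 m/s^2. 1 g_n = 9.80665 m/s^2, so 0.480283 m/s^2 = 0.480283 / 9.80665 = 0.048975236 g_n ≈ 0.04898 g_n (4 s.f.). Final answer: 0.04898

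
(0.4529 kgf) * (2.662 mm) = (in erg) 1.182e+05. Check: 1 kgf = 9.80665 N, so 0.4529 kgf = 0.4529 * 9.80665 = 4.4414318 N. 1 mm = 0.001 m, so 2.662 mm = 2.662 * 0.001 = 0.002662 m. Combine: 4.4414318 N * 0.002662 m = 0.011823091 J. 1 erg = 1e-07 J, so 0.011823091 J = 0.011823091 / 1e-07 = 118230.91 erg ≈ 1.182e+05 erg (4 s.f.).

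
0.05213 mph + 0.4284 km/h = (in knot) 0.2766. Check: 1 mph = 0.44704 m/s, so 0.05213 mph = 0.05213 * 0.44704 = 0.023304195 m/s. 1 km/h = 0.27777778 m/s, so 0.4284 km/h = 0.4284 * 0.27777778 = 0.119 m/s. Sum: 0.023304195 + 0.119 = 0.1423042 m/s. 1 knot = 0.51444444 m/s, so 0.1423042 m/s = 0.1423042 / 0.51444444 = 0.27661723 knot ≈ 0.2766 knot (4 s.f.).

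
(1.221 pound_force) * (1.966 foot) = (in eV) 1 pound_force = 4.4482216 N, so 1.221 pound_force = 1.221 * 4.4482216 = 5.4312786 N. 1 foot = 0.3048 m, so 1.966 foot = 1.966 * 0.3048 = 0.5992368 m. Combine: 5.4312786 N * 0.5992368 m = 3.254622 J. 1 eV = 1.6021766e-19 J, so 3.254622 J = 3.254622 / 1.6021766e-19 = 2.0313753e+19 eV ≈ 2.031e+19 eV (4 s.f.). Final answer: 2.031e+19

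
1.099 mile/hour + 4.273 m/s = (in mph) 1 mile/hour = 0.44704 m/s, so 1.099 mile/hour = 1.099 * 0.44704 = 0.49129696 m/s. 4.273 m/s is already in m/s. Sum: 0.49129696 + 4.273 = 4.764297 m/s. 1 mph = 0.44704 m/s, so 4.764297 m/s = 4.764297 / 0.44704 = 10.657429 mph ≈ 10.66 mph (4 s.f.). Final answer: 10.66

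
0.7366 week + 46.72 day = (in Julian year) 1 week = 604800 s, so 0.7366 week = 0.7366 * 604800 = 445495.68 s. 1 day = 86400 s, so 46.72 day = 46.72 * 86400 = 4036608 s. Sum: 445495.68 + 4036608 = 4482103.7 s. 1 Julian year = 31557600 s, so 4482103.7 s = 4482103.7 / 31557600 = 0.1420293 Julian year ≈ 0.142 Julian year (4 s.f.). Final answer: 0.142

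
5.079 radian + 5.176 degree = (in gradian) 5.079 radian = 5.079 rad. 1 degree = 0.017453293 rad, so 5.176 degree = 5.176 * 0.017453293 = 0.090338242 rad. Sum: 5.079 + 0.090338242 = 5.1693382 rad. 1 gradian = 0.015707963 rad, so 5.1693382 rad = 5.1693382 / 0.015707963 = 329.09029 gradian ≈ 329.1 gradian (4 s.f.). Final answer: 329.1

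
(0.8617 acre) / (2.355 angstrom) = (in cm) 1.481e+15. Check: 1 acre = 4046.8564 m^2, so 0.8617 acre = 0.8617 * 4046.8564 = 3487.1762 m^2. 1 angstrom = 1e-10 m, so 2.355 angstrom = 2.355 * 1e-10 = 2.355e-10 m. Combine: 3487.1762 m^2 / 2.355e-10 m = 1.4807542e+13 m. 1 cm = 0.01 m, so 1.4807542e+13 m = 1.4807542e+13 / 0.01 = 1.4807542e+15 cm ≈ 1.481e+15 cm (4 s.f.).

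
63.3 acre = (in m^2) 2.562e+05. Check: 1 acre = 4046.8564 m^2, so 63.3 acre = 63.3 * 4046.8564 = 256166.01 m^2. Result: 256166.01 m^2 ≈ 2.562e+05 m^2 (4 s.f.).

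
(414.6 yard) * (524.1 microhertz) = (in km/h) 0.7153. Check: 1 yard = 0.9144 m, so 414.6 yard = 414.6 * 0.9144 = 379.11024 m. 1 microhertz = 1e-06 Hz, so 524.1 microhertz = 524.1 * 1e-06 = 0.0005241 Hz. Combine: 379.11024 m * 0.0005241 Hz = 0.19869168 m/s. 1 km/h = 0.27777778 m/s, so 0.19869168 m/s = 0.19869168 / 0.27777778 = 0.71529004 km/h ≈ 0.7153 km/h (4 s.f.).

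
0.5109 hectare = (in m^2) 1 hectare = 10000 m^2, so 0.5109 hectare = 0.5109 * 10000 = 5109 m^2. Result: 5109 m^2. Final answer: 5109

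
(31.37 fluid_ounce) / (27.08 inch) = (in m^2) 1 fluid_ounce = 2.957353e-05 m^3, so 31.37 fluid_ounce = 31.37 * 2.957353e-05 = 0.00092772162 m^3. 1 inch = 0.0254 m, so 27.08 inch = 27.08 * 0.0254 = 0.687832 m. Combine: 0.00092772162 m^3 / 0.687832 m = 0.0013487619 m^2. Result: 0.0013487619 m^2 ≈ 0.001349 m^2 (4 s.f.). Final answer: 0.001349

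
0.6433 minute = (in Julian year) 1.223e-06. Check: 1 minute = 60 s, so 0.6433 minute = 0.6433 * 60 = 38.598 s. 1 Julian year = 31557600 s, so 38.598 s = 38.598 / 31557600 = 1.2230968e-06 Julian year ≈ 1.223e-06 Julian year (4 s.f.).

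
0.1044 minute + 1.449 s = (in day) 1 minute = 60 s, so 0.1044 minute = 0.1044 * 60 = 6.264 s. 1.449 s is already in s. Sum: 6.264 + 1.449 = 7.713 s. 1 day = 86400 s, so 7.713 s = 7.713 / 86400 = 8.9270833e-05 day ≈ 8.927e-05 day (4 s.f.). Final answer: 8.927e-05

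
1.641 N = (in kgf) 0.1673. Check: 1 kgf = 9.80665 N, so 1.641 N = 1.641 / 9.80665 = 0.16733543 kgf ≈ 0.1673 kgf (4 s.f.).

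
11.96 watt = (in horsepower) 11.96 watt = 11.96 W. 1 horsepower = 745.69987 W, so 11.96 W = 11.96 / 745.69987 = 0.016038624 horsepower ≈ 0.01604 horsepower (4 s.f.). Final answer: 0.01604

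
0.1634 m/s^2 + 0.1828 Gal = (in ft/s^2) 0.1634 m/s^2 is already in m/s^2. 1 Gal = 0.01 m/s^2, so 0.1828 Gal = 0.1828 * 0.01 = 0.001828 m/s^2. Sum: 0.1634 + 0.001828 = 0.165228 m/s^2. 1 ft/s^2 = 0.3048 m/s^2, so 0.165228 m/s^2 = 0.165228 / 0.3048 = 0.54208661 ft/s^2 ≈ 0.5421 ft/s^2 (4 s.f.). Final answer: 0.5421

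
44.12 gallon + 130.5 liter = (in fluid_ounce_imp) 1 gallon = 0.0037854118 m^3, so 44.12 gallon = 44.12 * 0.0037854118 = 0.16701237 m^3. 1 liter = 0.001 m^3, so 130.5 liter = 130.5 * 0.001 = 0.1305 m^3. Sum: 0.16701237 + 0.1305 = 0.29751237 m^3. 1 fluid_ounce_imp = 2.8413063e-05 m^3, so 0.29751237 m^3 = 0.29751237 / 2.8413063e-05 = 10470.972 fluid_ounce_imp ≈ 1.047e+04 fluid_ounce_imp (4 s.f.). Final answer: 1.047e+04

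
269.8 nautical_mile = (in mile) 310.5. Check: 1 nautical_mile = 1852 m, so 269.8 nautical_mile = 269.8 * 1852 = 499669.6 m. 1 mile = 1609.344 m, so 499669.6 m = 499669.6 / 1609.344 = 310.4803 mile ≈ 310.5 mile (4 s.f.).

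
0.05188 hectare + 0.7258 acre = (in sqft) 1 hectare = 10000 m^2, so 0.05188 hectare = 0.05188 * 10000 = 518.8 m^2. 1 acre = 4046.8564 m^2, so 0.7258 acre = 0.7258 * 4046.8564 = 2937.2084 m^2. Sum: 518.8 + 2937.2084 = 3456.0084 m^2. 1 sqft = 0.09290304 m^2, so 3456.0084 m^2 = 3456.0084 / 0.09290304 = 37200.165 sqft ≈ 3.72e+04 sqft (4 s.f.). Final answer: 3.72e+04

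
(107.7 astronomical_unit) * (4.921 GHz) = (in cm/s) 7.929e+24. Check: 1 astronomical_unit = 1.4959787e+11 m, so 107.7 astronomical_unit = 107.7 * 1.4959787e+11 = 1.6111691e+13 m. 1 GHz = 1e+09 Hz, so 4.921 GHz = 4.921 * 1e+09 = 4.921e+09 Hz. Combine: 1.6111691e+13 m * 4.921e+09 Hz = 7.928563e+22 m/s. 1 cm/s = 0.01 m/s, so 7.928563e+22 m/s = 7.928563e+22 / 0.01 = 7.928563e+24 cm/s ≈ 7.929e+24 cm/s (4 s.f.).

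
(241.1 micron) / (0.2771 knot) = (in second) 0.001691. Check: 1 micron = 1e-06 m, so 241.1 micron = 241.1 * 1e-06 = 0.0002411 m. 1 knot = 0.51444444 m/s, so 0.2771 knot = 0.2771 * 0.51444444 = 0.14255256 m/s. Combine: 0.0002411 m / 0.14255256 m/s = 0.0016913061 s. 0.0016913061 s = 0.0016913061 second ≈ 0.001691 second (4 s.f.).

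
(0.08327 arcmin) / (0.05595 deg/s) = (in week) 1 arcmin = 0.00029088821 rad, so 0.08327 arcmin = 0.08327 * 0.00029088821 = 2.4222261e-05 rad. 1 deg/s = 0.017453293 rad/s, so 0.05595 deg/s = 0.05595 * 0.017453293 = 0.00097651172 rad/s. Combine: 2.4222261e-05 rad / 0.00097651172 rad/s = 0.024804885 s. 1 week = 604800 s, so 0.024804885 s = 0.024804885 / 604800 = 4.1013369e-08 week ≈ 4.101e-08 week (4 s.f.). Final answer: 4.101e-08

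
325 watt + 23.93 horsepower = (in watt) 325 watt = 325 W. 1 horsepower = 745.69987 W, so 23.93 horsepower = 23.93 * 745.69987 = 17844.598 W. Sum: 325 + 17844.598 = 18169.598 W. 18169.598 W = 18169.598 watt ≈ 1.817e+04 watt (4 s.f.). Final answer: 1.817e+04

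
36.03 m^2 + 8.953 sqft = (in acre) 0.009109. Check: 36.03 m^2 is already in m^2. 1 sqft = 0.09290304 m^2, so 8.953 sqft = 8.953 * 0.09290304 = 0.83176092 m^2. Sum: 36.03 + 0.83176092 = 36.861761 m^2. 1 acre = 4046.8564 m^2, so 36.861761 m^2 = 36.861761 / 4046.8564 = 0.0091087395 acre ≈ 0.009109 acre (4 s.f.).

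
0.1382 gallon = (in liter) 0.5231. Check: 1 gallon = 0.0037854118 m^3, so 0.1382 gallon = 0.1382 * 0.0037854118 = 0.00052314391 m^3. 1 liter = 0.001 m^3, so 0.00052314391 m^3 = 0.00052314391 / 0.001 = 0.52314391 liter ≈ 0.5231 liter (4 s.f.).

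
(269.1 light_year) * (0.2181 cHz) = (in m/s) 5.553e+15. Check: 1 light_year = 9.4607305e+15 m, so 269.1 light_year = 269.1 * 9.4607305e+15 = 2.5458826e+18 m. 1 cHz = 0.01 Hz, so 0.2181 cHz = 0.2181 * 0.01 = 0.002181 Hz. Combine: 2.5458826e+18 m * 0.002181 Hz = 5.5525699e+15 m/s. Result: 5.5525699e+15 m/s ≈ 5.553e+15 m/s (4 s.f.).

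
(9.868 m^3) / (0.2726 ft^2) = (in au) 2.605e-09. Check: 9.868 m^3 is already in m^3. 1 ft^2 = 0.09290304 m^2, so 0.2726 ft^2 = 0.2726 * 0.09290304 = 0.025325369 m^2. Combine: 9.868 m^3 / 0.025325369 m^2 = 389.64882 m. 1 au = 1.4959787e+11 m, so 389.64882 m = 389.64882 / 1.4959787e+11 = 2.6046415e-09 au ≈ 2.605e-09 au (4 s.f.).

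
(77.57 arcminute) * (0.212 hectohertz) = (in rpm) 4.568. Check: 1 arcminute = 0.00029088821 rad, so 77.57 arcminute = 77.57 * 0.00029088821 = 0.022564198 rad. 1 hectohertz = 100 Hz, so 0.212 hectohertz = 0.212 * 100 = 21.2 Hz. Combine: 0.022564198 rad * 21.2 Hz = 0.478361 rad/s. 1 rpm = 0.10471976 rad/s, so 0.478361 rad/s = 0.478361 / 0.10471976 = 4.5680111 rpm ≈ 4.568 rpm (4 s.f.).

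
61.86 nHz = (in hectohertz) 6.186e-10. Check: 1 nHz = 1e-09 Hz, so 61.86 nHz = 61.86 * 1e-09 = 6.186e-08 Hz. 1 hectohertz = 100 Hz, so 6.186e-08 Hz = 6.186e-08 / 100 = 6.186e-10 hectohertz.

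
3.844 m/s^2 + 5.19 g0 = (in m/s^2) 54.74. Check: 3.844 m/s^2 is already in m/s^2. 1 g0 = 9.80665 m/s^2, so 5.19 g0 = 5.19 * 9.80665 = 50.896513 m/s^2. Sum: 3.844 + 50.896513 = 54.740513 m/s^2. Result: 54.740513 m/s^2 ≈ 54.74 m/s^2 (4 s.f.).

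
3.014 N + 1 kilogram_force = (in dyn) 1.282e+06. Check: 3.014 N is already in N. 1 kilogram_force = 9.80665 N, so 1 kilogram_force = 1 * 9.80665 = 9.80665 N. Sum: 3.014 + 9.80665 = 12.82065 N. 1 dyn = 1e-05 N, so 12.82065 N = 12.82065 / 1e-05 = 1282065 dyn ≈ 1.282e+06 dyn (4 s.f.).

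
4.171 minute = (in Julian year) 1 minute = 60 s, so 4.171 minute = 4.171 * 60 = 250.26 s. 1 Julian year = 31557600 s, so 250.26 s = 250.26 / 31557600 = 7.9302609e-06 Julian year ≈ 7.93e-06 Julian year (4 s.f.). Final answer: 7.93e-06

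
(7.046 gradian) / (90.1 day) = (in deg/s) 8.146e-07. Check: 1 gradian = 0.015707963 rad, so 7.046 gradian = 7.046 * 0.015707963 = 0.11067831 rad. 1 day = 86400 s, so 90.1 day = 90.1 * 86400 = 7784640 s. Combine: 0.11067831 rad / 7784640 s = 1.4217524e-08 rad/s. 1 deg/s = 0.017453293 rad/s, so 1.4217524e-08 rad/s = 1.4217524e-08 / 0.017453293 = 8.1460414e-07 deg/s ≈ 8.146e-07 deg/s (4 s.f.).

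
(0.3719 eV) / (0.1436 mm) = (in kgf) 1 eV = 1.6021766e-19 J, so 0.3719 eV = 0.3719 * 1.6021766e-19 = 5.9584949e-20 J. 1 mm = 0.001 m, so 0.1436 mm = 0.1436 * 0.001 = 0.0001436 m. Combine: 5.9584949e-20 J / 0.0001436 m = 4.1493697e-16 N. 1 kgf = 9.80665 N, so 4.1493697e-16 N = 4.1493697e-16 / 9.80665 = 4.2311796e-17 kgf ≈ 4.231e-17 kgf (4 s.f.). Final answer: 4.231e-17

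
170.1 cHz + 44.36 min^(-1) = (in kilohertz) 1 cHz = 0.01 Hz, so 170.1 cHz = 170.1 * 0.01 = 1.701 Hz. 1 min^(-1) = 0.016666667 Hz, so 44.36 min^(-1) = 44.36 * 0.016666667 = 0.73933333 Hz. Sum: 1.701 + 0.73933333 = 2.4403333 Hz. 1 kilohertz = 1000 Hz, so 2.4403333 Hz = 2.4403333 / 1000 = 0.0024403333 kilohertz ≈ 0.00244 kilohertz (4 s.f.). Final answer: 0.00244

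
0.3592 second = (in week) 5.939e-07. Check: 0.3592 second = 0.3592 s. 1 week = 604800 s, so 0.3592 s = 0.3592 / 604800 = 5.9391534e-07 week ≈ 5.939e-07 week (4 s.f.).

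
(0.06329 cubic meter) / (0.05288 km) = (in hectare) 0.06329 cubic meter = 0.06329 m^3. 1 km = 1000 m, so 0.05288 km = 0.05288 * 1000 = 52.88 m. Combine: 0.06329 m^3 / 52.88 m = 0.0011968608 m^2. 1 hectare = 10000 m^2, so 0.0011968608 m^2 = 0.0011968608 / 10000 = 1.1968608e-07 hectare ≈ 1.197e-07 hectare (4 s.f.). Final answer: 1.197e-07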